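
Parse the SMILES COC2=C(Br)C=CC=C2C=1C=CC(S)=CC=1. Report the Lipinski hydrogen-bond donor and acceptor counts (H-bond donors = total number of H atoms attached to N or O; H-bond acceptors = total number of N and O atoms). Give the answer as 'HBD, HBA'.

Donors: find every N or O and count the H atoms it carries.
  atom 2 (O): bond orders sum to 2 → 0 H
Lipinski HBD = 0.
Acceptors: N atoms = 0, O atoms = 1 → HBA = 1.

0, 1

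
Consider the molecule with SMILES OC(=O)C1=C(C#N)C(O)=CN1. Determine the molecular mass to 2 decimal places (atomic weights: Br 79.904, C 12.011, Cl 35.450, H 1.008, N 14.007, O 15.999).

152.11 g/mol

First, the molecular formula is C6H4N2O3 (counting implicit H from valence).
  C: 6 × 12.011 = 72.066
  H: 4 × 1.008 = 4.032
  N: 2 × 14.007 = 28.014
  O: 3 × 15.999 = 47.997
Sum: 6×12.011 + 4×1.008 + 2×14.007 + 3×15.999 = 152.109 → 152.11 g/mol.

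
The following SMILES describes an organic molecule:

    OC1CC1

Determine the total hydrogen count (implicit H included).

6

Walk through each heavy atom and fill implicit hydrogens from standard valence (C 4, N 3, O 2, S 2, halogen 1):
  atom 1: O, bond orders sum to 1 (valence 2) → 1 H
  atom 2: C, bond orders sum to 3 (valence 4) → 1 H
  atom 3: C, bond orders sum to 2 (valence 4) → 2 H
  atom 4: C, bond orders sum to 2 (valence 4) → 2 H
Total hydrogens: 6.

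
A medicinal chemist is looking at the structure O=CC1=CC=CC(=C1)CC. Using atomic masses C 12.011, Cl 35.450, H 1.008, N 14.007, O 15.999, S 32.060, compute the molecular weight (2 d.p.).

134.18 g/mol

First, the molecular formula is C9H10O (counting implicit H from valence).
  C: 9 × 12.011 = 108.099
  H: 10 × 1.008 = 10.080
  O: 1 × 15.999 = 15.999
Sum: 9×12.011 + 10×1.008 + 1×15.999 = 134.178 → 134.18 g/mol.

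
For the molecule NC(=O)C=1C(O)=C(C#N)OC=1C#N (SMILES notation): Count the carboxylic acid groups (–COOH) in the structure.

0

Scan the SMILES for the carboxylic acid motif — none present.
Groups that are present: 1 amide, 1 hydroxyl, 2 nitrile.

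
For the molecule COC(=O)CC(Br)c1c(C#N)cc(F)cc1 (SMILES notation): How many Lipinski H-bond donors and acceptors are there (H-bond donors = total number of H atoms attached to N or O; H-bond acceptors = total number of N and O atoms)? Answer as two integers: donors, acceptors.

0, 3

Donors: find every N or O and count the H atoms it carries.
  atom 2 (O): bond orders sum to 2 → 0 H
  atom 4 (O): bond orders sum to 2 → 0 H
  atom 11 (N): bond orders sum to 3 → 0 H
Lipinski HBD = 0.
Acceptors: N atoms = 1, O atoms = 2 → HBA = 3.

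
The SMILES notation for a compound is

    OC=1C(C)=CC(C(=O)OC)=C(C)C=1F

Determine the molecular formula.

C10H11FO3

Walk through each heavy atom and fill implicit hydrogens from standard valence (C 4, N 3, O 2, S 2, halogen 1):
  atom 1: O, bond orders sum to 1 (valence 2) → 1 H
  atom 2: C, bond orders sum to 4 (valence 4) → 0 H
  atom 3: C, bond orders sum to 4 (valence 4) → 0 H
  atom 4: C, bond orders sum to 1 (valence 4) → 3 H
  atom 5: C, bond orders sum to 3 (valence 4) → 1 H
  atom 6: C, bond orders sum to 4 (valence 4) → 0 H
  atom 7: C, bond orders sum to 4 (valence 4) → 0 H
  atom 8: O, bond orders sum to 2 (valence 2) → 0 H
  atom 9: O, bond orders sum to 2 (valence 2) → 0 H
  atom 10: C, bond orders sum to 1 (valence 4) → 3 H
  atom 11: C, bond orders sum to 4 (valence 4) → 0 H
  atom 12: C, bond orders sum to 1 (valence 4) → 3 H
  atom 13: C, bond orders sum to 4 (valence 4) → 0 H
  atom 14: F (halogen, monovalent) → 0 H
Totals → C:10, H:11, F:1, O:3.
In Hill order: C10H11FO3.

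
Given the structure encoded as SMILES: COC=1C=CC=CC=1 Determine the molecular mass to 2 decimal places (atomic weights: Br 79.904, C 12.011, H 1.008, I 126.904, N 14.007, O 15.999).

First, the molecular formula is C7H8O (counting implicit H from valence).
  C: 7 × 12.011 = 84.077
  H: 8 × 1.008 = 8.064
  O: 1 × 15.999 = 15.999
Sum: 7×12.011 + 8×1.008 + 1×15.999 = 108.140 → 108.14 g/mol.

108.14 g/mol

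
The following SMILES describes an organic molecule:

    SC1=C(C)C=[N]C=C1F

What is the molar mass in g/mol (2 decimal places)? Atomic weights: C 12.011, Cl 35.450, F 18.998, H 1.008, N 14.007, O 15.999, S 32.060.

143.18 g/mol

First, the molecular formula is C6H6FNS (counting implicit H from valence).
  C: 6 × 12.011 = 72.066
  F: 1 × 18.998 = 18.998
  H: 6 × 1.008 = 6.048
  N: 1 × 14.007 = 14.007
  S: 1 × 32.060 = 32.060
Sum: 6×12.011 + 1×18.998 + 6×1.008 + 1×14.007 + 1×32.060 = 143.179 → 143.18 g/mol.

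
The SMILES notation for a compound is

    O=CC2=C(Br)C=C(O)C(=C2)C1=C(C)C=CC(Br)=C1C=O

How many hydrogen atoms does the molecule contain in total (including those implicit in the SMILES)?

10

Walk through each heavy atom and fill implicit hydrogens from standard valence (C 4, N 3, O 2, S 2, halogen 1):
  atom 1: O, bond orders sum to 2 (valence 2) → 0 H
  atom 2: C, bond orders sum to 3 (valence 4) → 1 H
  atom 3: C, bond orders sum to 4 (valence 4) → 0 H
  atom 4: C, bond orders sum to 4 (valence 4) → 0 H
  atom 5: Br (halogen, monovalent) → 0 H
  atom 6: C, bond orders sum to 3 (valence 4) → 1 H
  atom 7: C, bond orders sum to 4 (valence 4) → 0 H
  atom 8: O, bond orders sum to 1 (valence 2) → 1 H
  atom 9: C, bond orders sum to 4 (valence 4) → 0 H
  atom 10: C, bond orders sum to 3 (valence 4) → 1 H
  atom 11: C, bond orders sum to 4 (valence 4) → 0 H
  atom 12: C, bond orders sum to 4 (valence 4) → 0 H
  atom 13: C, bond orders sum to 1 (valence 4) → 3 H
  atom 14: C, bond orders sum to 3 (valence 4) → 1 H
  atom 15: C, bond orders sum to 3 (valence 4) → 1 H
  atom 16: C, bond orders sum to 4 (valence 4) → 0 H
  atom 17: Br (halogen, monovalent) → 0 H
  atom 18: C, bond orders sum to 4 (valence 4) → 0 H
  atom 19: C, bond orders sum to 3 (valence 4) → 1 H
  atom 20: O, bond orders sum to 2 (valence 2) → 0 H
Total hydrogens: 10.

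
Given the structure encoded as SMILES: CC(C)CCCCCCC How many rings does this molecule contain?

0

In SMILES, each pair of matching ring-closure digits denotes one ring-closing bond; the number of such bonds equals the number of independent rings.
Ring-closure bonds here: 0.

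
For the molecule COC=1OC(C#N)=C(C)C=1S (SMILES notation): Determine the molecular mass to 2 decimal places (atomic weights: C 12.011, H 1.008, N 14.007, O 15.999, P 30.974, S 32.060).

First, the molecular formula is C7H7NO2S (counting implicit H from valence).
  C: 7 × 12.011 = 84.077
  H: 7 × 1.008 = 7.056
  N: 1 × 14.007 = 14.007
  O: 2 × 15.999 = 31.998
  S: 1 × 32.060 = 32.060
Sum: 7×12.011 + 7×1.008 + 1×14.007 + 2×15.999 + 1×32.060 = 169.198 → 169.20 g/mol.

169.20 g/mol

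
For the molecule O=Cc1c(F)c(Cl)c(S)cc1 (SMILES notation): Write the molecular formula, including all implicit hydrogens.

C7H4ClFOS

Walk through each heavy atom and fill implicit hydrogens from standard valence (C 4, N 3, O 2, S 2, halogen 1); for lowercase aromatic atoms, an aromatic c carries 1 H when it has two neighbours and 0 H with three, and aromatic n carries 0 H:
  atom 1: O, bond orders sum to 2 (valence 2) → 0 H
  atom 2: C, bond orders sum to 3 (valence 4) → 1 H
  atom 3: aromatic c, 3 neighbours → 0 H
  atom 4: aromatic c, 3 neighbours → 0 H
  atom 5: F (halogen, monovalent) → 0 H
  atom 6: aromatic c, 3 neighbours → 0 H
  atom 7: Cl (halogen, monovalent) → 0 H
  atom 8: aromatic c, 3 neighbours → 0 H
  atom 9: S, bond orders sum to 1 (valence 2) → 1 H
  atom 10: aromatic c, 2 neighbours → 1 H
  atom 11: aromatic c, 2 neighbours → 1 H
Totals → C:7, H:4, Cl:1, F:1, O:1, S:1.
In Hill order: C7H4ClFOS.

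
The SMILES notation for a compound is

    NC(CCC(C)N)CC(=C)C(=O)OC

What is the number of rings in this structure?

In SMILES, each pair of matching ring-closure digits denotes one ring-closing bond; the number of such bonds equals the number of independent rings.
Ring-closure bonds here: 0.

0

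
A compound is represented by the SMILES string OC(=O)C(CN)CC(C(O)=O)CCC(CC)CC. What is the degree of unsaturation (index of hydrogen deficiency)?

2

Molecular formula: C13H25NO4.
DoU = (2C + 2 + N − H − X) / 2, where X is the halogen count and O/S are ignored.
    = (2·13 + 2 + 1 − 25 − 0) / 2 = 4 / 2 = 2.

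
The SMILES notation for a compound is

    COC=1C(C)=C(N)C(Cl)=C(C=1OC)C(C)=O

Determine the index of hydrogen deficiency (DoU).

Molecular formula: C11H14ClNO3.
DoU = (2C + 2 + N − H − X) / 2, where X is the halogen count and O/S are ignored.
    = (2·11 + 2 + 1 − 14 − 1) / 2 = 10 / 2 = 5.

5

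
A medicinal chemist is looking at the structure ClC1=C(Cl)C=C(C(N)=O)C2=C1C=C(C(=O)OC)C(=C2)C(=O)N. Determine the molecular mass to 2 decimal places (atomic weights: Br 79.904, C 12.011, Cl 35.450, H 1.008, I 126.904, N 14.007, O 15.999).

First, the molecular formula is C14H10Cl2N2O4 (counting implicit H from valence).
  C: 14 × 12.011 = 168.154
  Cl: 2 × 35.450 = 70.900
  H: 10 × 1.008 = 10.080
  N: 2 × 14.007 = 28.014
  O: 4 × 15.999 = 63.996
Sum: 14×12.011 + 2×35.450 + 10×1.008 + 2×14.007 + 4×15.999 = 341.144 → 341.14 g/mol.

341.14 g/mol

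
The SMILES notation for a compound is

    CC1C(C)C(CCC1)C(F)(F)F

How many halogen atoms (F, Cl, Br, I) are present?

3

Halogen atoms appear at heavy-atom positions 10, 11, 12 (3×F).
Halogen count: 3.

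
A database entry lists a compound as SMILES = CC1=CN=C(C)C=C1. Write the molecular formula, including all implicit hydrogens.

Walk through each heavy atom and fill implicit hydrogens from standard valence (C 4, N 3, O 2, S 2, halogen 1):
  atom 1: C, bond orders sum to 1 (valence 4) → 3 H
  atom 2: C, bond orders sum to 4 (valence 4) → 0 H
  atom 3: C, bond orders sum to 3 (valence 4) → 1 H
  atom 4: N, bond orders sum to 3 (valence 3) → 0 H
  atom 5: C, bond orders sum to 4 (valence 4) → 0 H
  atom 6: C, bond orders sum to 1 (valence 4) → 3 H
  atom 7: C, bond orders sum to 3 (valence 4) → 1 H
  atom 8: C, bond orders sum to 3 (valence 4) → 1 H
Totals → C:7, H:9, N:1.
In Hill order: C7H9N.

C7H9N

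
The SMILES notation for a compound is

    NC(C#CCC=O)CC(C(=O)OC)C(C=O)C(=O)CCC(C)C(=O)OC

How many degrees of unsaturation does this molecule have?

7

Molecular formula: C18H25NO7.
DoU = (2C + 2 + N − H − X) / 2, where X is the halogen count and O/S are ignored.
    = (2·18 + 2 + 1 − 25 − 0) / 2 = 14 / 2 = 7.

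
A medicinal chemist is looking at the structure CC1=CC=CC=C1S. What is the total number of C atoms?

7

Count every carbon token in the SMILES (each C, including those in ring-closure positions and inside branches).
Carbon count: 7.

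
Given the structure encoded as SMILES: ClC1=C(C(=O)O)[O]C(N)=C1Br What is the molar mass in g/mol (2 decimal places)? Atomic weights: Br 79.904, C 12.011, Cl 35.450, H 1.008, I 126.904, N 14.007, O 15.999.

First, the molecular formula is C5H3BrClNO3 (counting implicit H from valence).
  Br: 1 × 79.904 = 79.904
  C: 5 × 12.011 = 60.055
  Cl: 1 × 35.450 = 35.450
  H: 3 × 1.008 = 3.024
  N: 1 × 14.007 = 14.007
  O: 3 × 15.999 = 47.997
Sum: 1×79.904 + 5×12.011 + 1×35.450 + 3×1.008 + 1×14.007 + 3×15.999 = 240.437 → 240.44 g/mol.

240.44 g/mol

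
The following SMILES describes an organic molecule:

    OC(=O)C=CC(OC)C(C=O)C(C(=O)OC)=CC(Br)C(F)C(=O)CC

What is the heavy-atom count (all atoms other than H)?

Every atom symbol written in the SMILES (organic subset) is one heavy atom; implicit H are not written.
Heavy atoms by element → Br:1, C:16, F:1, O:7.
Total: 25.

25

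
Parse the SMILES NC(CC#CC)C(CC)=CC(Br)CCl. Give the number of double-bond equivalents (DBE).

Degree of unsaturation = (number of rings) + (number of π bonds).
Ring closures in the SMILES: 0.
π bonds: 1 double bond (each 1 DoU), 1 triple bond (each 2 DoU) → 3 DoU from unsaturation.
Total DoU = 0 + 3 = 3.

3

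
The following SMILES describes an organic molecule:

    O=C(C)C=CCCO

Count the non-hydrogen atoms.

Every atom symbol written in the SMILES (organic subset) is one heavy atom; implicit H are not written.
Heavy atoms by element → C:6, O:2.
Total: 8.

8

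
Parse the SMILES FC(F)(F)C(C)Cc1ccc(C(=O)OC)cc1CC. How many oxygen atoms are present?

2

Scan the SMILES for O atoms (remember two-letter symbols like Cl and Br are single atoms).
Oxygen count: 2.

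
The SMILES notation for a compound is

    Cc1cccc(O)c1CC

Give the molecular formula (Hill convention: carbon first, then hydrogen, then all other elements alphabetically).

C9H12O

Walk through each heavy atom and fill implicit hydrogens from standard valence (C 4, N 3, O 2, S 2, halogen 1); for lowercase aromatic atoms, an aromatic c carries 1 H when it has two neighbours and 0 H with three, and aromatic n carries 0 H:
  atom 1: C, bond orders sum to 1 (valence 4) → 3 H
  atom 2: aromatic c, 3 neighbours → 0 H
  atom 3: aromatic c, 2 neighbours → 1 H
  atom 4: aromatic c, 2 neighbours → 1 H
  atom 5: aromatic c, 2 neighbours → 1 H
  atom 6: aromatic c, 3 neighbours → 0 H
  atom 7: O, bond orders sum to 1 (valence 2) → 1 H
  atom 8: aromatic c, 3 neighbours → 0 H
  atom 9: C, bond orders sum to 2 (valence 4) → 2 H
  atom 10: C, bond orders sum to 1 (valence 4) → 3 H
Totals → C:9, H:12, O:1.
In Hill order: C9H12O.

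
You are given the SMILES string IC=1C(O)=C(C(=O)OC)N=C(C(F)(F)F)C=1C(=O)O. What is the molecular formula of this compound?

C9H5F3INO5

Walk through each heavy atom and fill implicit hydrogens from standard valence (C 4, N 3, O 2, S 2, halogen 1):
  atom 1: I (halogen, monovalent) → 0 H
  atom 2: C, bond orders sum to 4 (valence 4) → 0 H
  atom 3: C, bond orders sum to 4 (valence 4) → 0 H
  atom 4: O, bond orders sum to 1 (valence 2) → 1 H
  atom 5: C, bond orders sum to 4 (valence 4) → 0 H
  atom 6: C, bond orders sum to 4 (valence 4) → 0 H
  atom 7: O, bond orders sum to 2 (valence 2) → 0 H
  atom 8: O, bond orders sum to 2 (valence 2) → 0 H
  atom 9: C, bond orders sum to 1 (valence 4) → 3 H
  atom 10: N, bond orders sum to 3 (valence 3) → 0 H
  atom 11: C, bond orders sum to 4 (valence 4) → 0 H
  atom 12: C, bond orders sum to 4 (valence 4) → 0 H
  atom 13: F (halogen, monovalent) → 0 H
  atom 14: F (halogen, monovalent) → 0 H
  atom 15: F (halogen, monovalent) → 0 H
  atom 16: C, bond orders sum to 4 (valence 4) → 0 H
  atom 17: C, bond orders sum to 4 (valence 4) → 0 H
  atom 18: O, bond orders sum to 2 (valence 2) → 0 H
  atom 19: O, bond orders sum to 1 (valence 2) → 1 H
Totals → C:9, H:5, F:3, I:1, N:1, O:5.
In Hill order: C9H5F3INO5.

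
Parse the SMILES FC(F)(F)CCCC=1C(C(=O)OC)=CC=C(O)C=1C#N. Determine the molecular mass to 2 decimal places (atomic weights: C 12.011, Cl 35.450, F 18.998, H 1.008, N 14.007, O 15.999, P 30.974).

287.24 g/mol

First, the molecular formula is C13H12F3NO3 (counting implicit H from valence).
  C: 13 × 12.011 = 156.143
  F: 3 × 18.998 = 56.994
  H: 12 × 1.008 = 12.096
  N: 1 × 14.007 = 14.007
  O: 3 × 15.999 = 47.997
Sum: 13×12.011 + 3×18.998 + 12×1.008 + 1×14.007 + 3×15.999 = 287.237 → 287.24 g/mol.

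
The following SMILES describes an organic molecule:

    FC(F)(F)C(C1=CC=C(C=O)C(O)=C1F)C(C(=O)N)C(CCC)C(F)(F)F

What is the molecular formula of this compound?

C16H16F7NO3

Walk through each heavy atom and fill implicit hydrogens from standard valence (C 4, N 3, O 2, S 2, halogen 1):
  atom 1: F (halogen, monovalent) → 0 H
  atom 2: C, bond orders sum to 4 (valence 4) → 0 H
  atom 3: F (halogen, monovalent) → 0 H
  atom 4: F (halogen, monovalent) → 0 H
  atom 5: C, bond orders sum to 3 (valence 4) → 1 H
  atom 6: C, bond orders sum to 4 (valence 4) → 0 H
  atom 7: C, bond orders sum to 3 (valence 4) → 1 H
  atom 8: C, bond orders sum to 3 (valence 4) → 1 H
  atom 9: C, bond orders sum to 4 (valence 4) → 0 H
  atom 10: C, bond orders sum to 3 (valence 4) → 1 H
  atom 11: O, bond orders sum to 2 (valence 2) → 0 H
  atom 12: C, bond orders sum to 4 (valence 4) → 0 H
  atom 13: O, bond orders sum to 1 (valence 2) → 1 H
  atom 14: C, bond orders sum to 4 (valence 4) → 0 H
  atom 15: F (halogen, monovalent) → 0 H
  atom 16: C, bond orders sum to 3 (valence 4) → 1 H
  atom 17: C, bond orders sum to 4 (valence 4) → 0 H
  atom 18: O, bond orders sum to 2 (valence 2) → 0 H
  atom 19: N, bond orders sum to 1 (valence 3) → 2 H
  atom 20: C, bond orders sum to 3 (valence 4) → 1 H
  atom 21: C, bond orders sum to 2 (valence 4) → 2 H
  atom 22: C, bond orders sum to 2 (valence 4) → 2 H
  atom 23: C, bond orders sum to 1 (valence 4) → 3 H
  atom 24: C, bond orders sum to 4 (valence 4) → 0 H
  atom 25: F (halogen, monovalent) → 0 H
  atom 26: F (halogen, monovalent) → 0 H
  atom 27: F (halogen, monovalent) → 0 H
Totals → C:16, H:16, F:7, N:1, O:3.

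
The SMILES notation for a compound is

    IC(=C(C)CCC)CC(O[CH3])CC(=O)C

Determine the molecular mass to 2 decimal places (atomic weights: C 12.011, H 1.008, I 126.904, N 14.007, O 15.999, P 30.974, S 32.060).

First, the molecular formula is C12H21IO2 (counting implicit H from valence).
  C: 12 × 12.011 = 144.132
  H: 21 × 1.008 = 21.168
  I: 1 × 126.904 = 126.904
  O: 2 × 15.999 = 31.998
Sum: 12×12.011 + 21×1.008 + 1×126.904 + 2×15.999 = 324.202 → 324.20 g/mol.

324.20 g/mol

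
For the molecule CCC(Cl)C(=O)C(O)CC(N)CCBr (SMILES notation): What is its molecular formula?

C9H17BrClNO2

Walk through each heavy atom and fill implicit hydrogens from standard valence (C 4, N 3, O 2, S 2, halogen 1):
  atom 1: C, bond orders sum to 1 (valence 4) → 3 H
  atom 2: C, bond orders sum to 2 (valence 4) → 2 H
  atom 3: C, bond orders sum to 3 (valence 4) → 1 H
  atom 4: Cl (halogen, monovalent) → 0 H
  atom 5: C, bond orders sum to 4 (valence 4) → 0 H
  atom 6: O, bond orders sum to 2 (valence 2) → 0 H
  atom 7: C, bond orders sum to 3 (valence 4) → 1 H
  atom 8: O, bond orders sum to 1 (valence 2) → 1 H
  atom 9: C, bond orders sum to 2 (valence 4) → 2 H
  atom 10: C, bond orders sum to 3 (valence 4) → 1 H
  atom 11: N, bond orders sum to 1 (valence 3) → 2 H
  atom 12: C, bond orders sum to 2 (valence 4) → 2 H
  atom 13: C, bond orders sum to 2 (valence 4) → 2 H
  atom 14: Br (halogen, monovalent) → 0 H
Totals → C:9, H:17, Br:1, Cl:1, N:1, O:2.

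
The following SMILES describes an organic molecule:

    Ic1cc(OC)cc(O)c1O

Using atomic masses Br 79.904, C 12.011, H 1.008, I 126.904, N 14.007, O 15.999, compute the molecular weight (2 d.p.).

266.03 g/mol

First, the molecular formula is C7H7IO3 (counting implicit H from valence).
  C: 7 × 12.011 = 84.077
  H: 7 × 1.008 = 7.056
  I: 1 × 126.904 = 126.904
  O: 3 × 15.999 = 47.997
Sum: 7×12.011 + 7×1.008 + 1×126.904 + 3×15.999 = 266.034 → 266.03 g/mol.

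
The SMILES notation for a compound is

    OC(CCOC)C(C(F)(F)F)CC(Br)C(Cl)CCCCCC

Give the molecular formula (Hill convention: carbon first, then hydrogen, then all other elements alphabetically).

C15H27BrClF3O2

Walk through each heavy atom and fill implicit hydrogens from standard valence (C 4, N 3, O 2, S 2, halogen 1):
  atom 1: O, bond orders sum to 1 (valence 2) → 1 H
  atom 2: C, bond orders sum to 3 (valence 4) → 1 H
  atom 3: C, bond orders sum to 2 (valence 4) → 2 H
  atom 4: C, bond orders sum to 2 (valence 4) → 2 H
  atom 5: O, bond orders sum to 2 (valence 2) → 0 H
  atom 6: C, bond orders sum to 1 (valence 4) → 3 H
  atom 7: C, bond orders sum to 3 (valence 4) → 1 H
  atom 8: C, bond orders sum to 4 (valence 4) → 0 H
  atom 9: F (halogen, monovalent) → 0 H
  atom 10: F (halogen, monovalent) → 0 H
  atom 11: F (halogen, monovalent) → 0 H
  atom 12: C, bond orders sum to 2 (valence 4) → 2 H
  atom 13: C, bond orders sum to 3 (valence 4) → 1 H
  atom 14: Br (halogen, monovalent) → 0 H
  atom 15: C, bond orders sum to 3 (valence 4) → 1 H
  atom 16: Cl (halogen, monovalent) → 0 H
  atom 17: C, bond orders sum to 2 (valence 4) → 2 H
  atom 18: C, bond orders sum to 2 (valence 4) → 2 H
  atom 19: C, bond orders sum to 2 (valence 4) → 2 H
  atom 20: C, bond orders sum to 2 (valence 4) → 2 H
  atom 21: C, bond orders sum to 2 (valence 4) → 2 H
  atom 22: C, bond orders sum to 1 (valence 4) → 3 H
Totals → C:15, H:27, Br:1, Cl:1, F:3, O:2.
In Hill order: C15H27BrClF3O2.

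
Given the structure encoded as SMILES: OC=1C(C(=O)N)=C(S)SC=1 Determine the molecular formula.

C5H5NO2S2

Walk through each heavy atom and fill implicit hydrogens from standard valence (C 4, N 3, O 2, S 2, halogen 1):
  atom 1: O, bond orders sum to 1 (valence 2) → 1 H
  atom 2: C, bond orders sum to 4 (valence 4) → 0 H
  atom 3: C, bond orders sum to 4 (valence 4) → 0 H
  atom 4: C, bond orders sum to 4 (valence 4) → 0 H
  atom 5: O, bond orders sum to 2 (valence 2) → 0 H
  atom 6: N, bond orders sum to 1 (valence 3) → 2 H
  atom 7: C, bond orders sum to 4 (valence 4) → 0 H
  atom 8: S, bond orders sum to 1 (valence 2) → 1 H
  atom 9: S, bond orders sum to 2 (valence 2) → 0 H
  atom 10: C, bond orders sum to 3 (valence 4) → 1 H
Totals → C:5, H:5, N:1, O:2, S:2.
In Hill order: C5H5NO2S2.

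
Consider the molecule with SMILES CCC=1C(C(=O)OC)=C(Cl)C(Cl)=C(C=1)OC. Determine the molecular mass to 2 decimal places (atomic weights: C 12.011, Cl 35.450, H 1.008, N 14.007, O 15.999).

First, the molecular formula is C11H12Cl2O3 (counting implicit H from valence).
  C: 11 × 12.011 = 132.121
  Cl: 2 × 35.450 = 70.900
  H: 12 × 1.008 = 12.096
  O: 3 × 15.999 = 47.997
Sum: 11×12.011 + 2×35.450 + 12×1.008 + 3×15.999 = 263.114 → 263.11 g/mol.

263.11 g/mol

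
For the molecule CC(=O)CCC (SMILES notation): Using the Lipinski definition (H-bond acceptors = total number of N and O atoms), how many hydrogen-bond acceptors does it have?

N atoms: 0; O atoms: 1.
Lipinski HBA = 0 + 1 = 1.

1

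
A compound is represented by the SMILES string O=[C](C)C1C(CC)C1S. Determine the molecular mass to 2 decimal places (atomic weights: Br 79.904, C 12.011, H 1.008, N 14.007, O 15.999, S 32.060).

144.23 g/mol

First, the molecular formula is C7H12OS (counting implicit H from valence).
  C: 7 × 12.011 = 84.077
  H: 12 × 1.008 = 12.096
  O: 1 × 15.999 = 15.999
  S: 1 × 32.060 = 32.060
Sum: 7×12.011 + 12×1.008 + 1×15.999 + 1×32.060 = 144.232 → 144.23 g/mol.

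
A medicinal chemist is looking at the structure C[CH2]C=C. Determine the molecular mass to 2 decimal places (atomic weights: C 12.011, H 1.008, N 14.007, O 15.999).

56.11 g/mol

First, the molecular formula is C4H8 (counting implicit H from valence).
  C: 4 × 12.011 = 48.044
  H: 8 × 1.008 = 8.064
Sum: 4×12.011 + 8×1.008 = 56.108 → 56.11 g/mol.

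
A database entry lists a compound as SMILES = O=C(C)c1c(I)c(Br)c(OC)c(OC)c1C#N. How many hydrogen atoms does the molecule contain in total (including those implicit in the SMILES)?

9

Walk through each heavy atom and fill implicit hydrogens from standard valence (C 4, N 3, O 2, S 2, halogen 1); for lowercase aromatic atoms, an aromatic c carries 1 H when it has two neighbours and 0 H with three, and aromatic n carries 0 H:
  atom 1: O, bond orders sum to 2 (valence 2) → 0 H
  atom 2: C, bond orders sum to 4 (valence 4) → 0 H
  atom 3: C, bond orders sum to 1 (valence 4) → 3 H
  atom 4: aromatic c, 3 neighbours → 0 H
  atom 5: aromatic c, 3 neighbours → 0 H
  atom 6: I (halogen, monovalent) → 0 H
  atom 7: aromatic c, 3 neighbours → 0 H
  atom 8: Br (halogen, monovalent) → 0 H
  atom 9: aromatic c, 3 neighbours → 0 H
  atom 10: O, bond orders sum to 2 (valence 2) → 0 H
  atom 11: C, bond orders sum to 1 (valence 4) → 3 H
  atom 12: aromatic c, 3 neighbours → 0 H
  atom 13: O, bond orders sum to 2 (valence 2) → 0 H
  atom 14: C, bond orders sum to 1 (valence 4) → 3 H
  atom 15: aromatic c, 3 neighbours → 0 H
  atom 16: C, bond orders sum to 4 (valence 4) → 0 H
  atom 17: N, bond orders sum to 3 (valence 3) → 0 H
Total hydrogens: 9.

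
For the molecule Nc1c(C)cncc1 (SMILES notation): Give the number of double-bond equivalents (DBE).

4

Molecular formula: C6H8N2.
DoU = (2C + 2 + N − H − X) / 2, where X is the halogen count and O/S are ignored.
    = (2·6 + 2 + 2 − 8 − 0) / 2 = 8 / 2 = 4.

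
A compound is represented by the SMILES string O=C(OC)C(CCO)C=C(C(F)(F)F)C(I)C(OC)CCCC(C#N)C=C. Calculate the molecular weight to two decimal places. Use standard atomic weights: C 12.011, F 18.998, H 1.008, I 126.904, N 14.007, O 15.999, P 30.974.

503.30 g/mol

First, the molecular formula is C18H25F3INO4 (counting implicit H from valence).
  C: 18 × 12.011 = 216.198
  F: 3 × 18.998 = 56.994
  H: 25 × 1.008 = 25.200
  I: 1 × 126.904 = 126.904
  N: 1 × 14.007 = 14.007
  O: 4 × 15.999 = 63.996
Sum: 18×12.011 + 3×18.998 + 25×1.008 + 1×126.904 + 1×14.007 + 4×15.999 = 503.299 → 503.30 g/mol.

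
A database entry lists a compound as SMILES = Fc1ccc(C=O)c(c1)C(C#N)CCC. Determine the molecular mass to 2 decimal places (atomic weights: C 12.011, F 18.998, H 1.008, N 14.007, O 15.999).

First, the molecular formula is C12H12FNO (counting implicit H from valence).
  C: 12 × 12.011 = 144.132
  F: 1 × 18.998 = 18.998
  H: 12 × 1.008 = 12.096
  N: 1 × 14.007 = 14.007
  O: 1 × 15.999 = 15.999
Sum: 12×12.011 + 1×18.998 + 12×1.008 + 1×14.007 + 1×15.999 = 205.232 → 205.23 g/mol.

205.23 g/mol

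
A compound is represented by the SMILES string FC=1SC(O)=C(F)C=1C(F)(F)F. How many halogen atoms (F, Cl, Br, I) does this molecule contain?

5

Halogen atoms appear at heavy-atom positions 1, 7, 10, 11, 12 (5×F).
Other groups present: 1 hydroxyl.
Halogen count: 5.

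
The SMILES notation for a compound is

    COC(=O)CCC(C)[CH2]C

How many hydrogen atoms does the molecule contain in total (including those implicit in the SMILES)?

16

Walk through each heavy atom and fill implicit hydrogens from standard valence (C 4, N 3, O 2, S 2, halogen 1):
  atom 1: C, bond orders sum to 1 (valence 4) → 3 H
  atom 2: O, bond orders sum to 2 (valence 2) → 0 H
  atom 3: C, bond orders sum to 4 (valence 4) → 0 H
  atom 4: O, bond orders sum to 2 (valence 2) → 0 H
  atom 5: C, bond orders sum to 2 (valence 4) → 2 H
  atom 6: C, bond orders sum to 2 (valence 4) → 2 H
  atom 7: C, bond orders sum to 3 (valence 4) → 1 H
  atom 8: C, bond orders sum to 1 (valence 4) → 3 H
  atom 9: C with explicit H count 2
  atom 10: C, bond orders sum to 1 (valence 4) → 3 H
Total hydrogens: 16.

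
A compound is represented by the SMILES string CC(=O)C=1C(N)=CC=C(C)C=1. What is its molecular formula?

Walk through each heavy atom and fill implicit hydrogens from standard valence (C 4, N 3, O 2, S 2, halogen 1):
  atom 1: C, bond orders sum to 1 (valence 4) → 3 H
  atom 2: C, bond orders sum to 4 (valence 4) → 0 H
  atom 3: O, bond orders sum to 2 (valence 2) → 0 H
  atom 4: C, bond orders sum to 4 (valence 4) → 0 H
  atom 5: C, bond orders sum to 4 (valence 4) → 0 H
  atom 6: N, bond orders sum to 1 (valence 3) → 2 H
  atom 7: C, bond orders sum to 3 (valence 4) → 1 H
  atom 8: C, bond orders sum to 3 (valence 4) → 1 H
  atom 9: C, bond orders sum to 4 (valence 4) → 0 H
  atom 10: C, bond orders sum to 1 (valence 4) → 3 H
  atom 11: C, bond orders sum to 3 (valence 4) → 1 H
Totals → C:9, H:11, N:1, O:1.

C9H11NO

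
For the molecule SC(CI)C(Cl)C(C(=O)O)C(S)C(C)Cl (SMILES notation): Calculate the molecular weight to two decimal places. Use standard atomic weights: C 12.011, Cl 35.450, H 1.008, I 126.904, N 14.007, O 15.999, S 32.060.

403.11 g/mol

First, the molecular formula is C8H13Cl2IO2S2 (counting implicit H from valence).
  C: 8 × 12.011 = 96.088
  Cl: 2 × 35.450 = 70.900
  H: 13 × 1.008 = 13.104
  I: 1 × 126.904 = 126.904
  O: 2 × 15.999 = 31.998
  S: 2 × 32.060 = 64.120
Sum: 8×12.011 + 2×35.450 + 13×1.008 + 1×126.904 + 2×15.999 + 2×32.060 = 403.114 → 403.11 g/mol.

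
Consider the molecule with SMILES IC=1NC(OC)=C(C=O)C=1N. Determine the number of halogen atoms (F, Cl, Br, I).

1

Halogen atoms appear at heavy-atom position 1 (1×I).
Other groups present: 1 aldehyde, 1 ether, 1 primary amine.
Halogen count: 1.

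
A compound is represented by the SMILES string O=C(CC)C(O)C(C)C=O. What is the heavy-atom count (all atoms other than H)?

10

Every atom symbol written in the SMILES (organic subset) is one heavy atom; implicit H are not written.
Heavy atoms by element → C:7, O:3.
Total: 10.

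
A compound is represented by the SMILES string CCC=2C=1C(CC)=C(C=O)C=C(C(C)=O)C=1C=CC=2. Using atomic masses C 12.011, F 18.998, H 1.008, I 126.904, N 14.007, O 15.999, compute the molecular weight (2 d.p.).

First, the molecular formula is C17H18O2 (counting implicit H from valence).
  C: 17 × 12.011 = 204.187
  H: 18 × 1.008 = 18.144
  O: 2 × 15.999 = 31.998
Sum: 17×12.011 + 18×1.008 + 2×15.999 = 254.329 → 254.33 g/mol.

254.33 g/mol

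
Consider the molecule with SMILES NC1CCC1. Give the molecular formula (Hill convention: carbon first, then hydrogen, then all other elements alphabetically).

C4H9N

Walk through each heavy atom and fill implicit hydrogens from standard valence (C 4, N 3, O 2, S 2, halogen 1):
  atom 1: N, bond orders sum to 1 (valence 3) → 2 H
  atom 2: C, bond orders sum to 3 (valence 4) → 1 H
  atom 3: C, bond orders sum to 2 (valence 4) → 2 H
  atom 4: C, bond orders sum to 2 (valence 4) → 2 H
  atom 5: C, bond orders sum to 2 (valence 4) → 2 H
Totals → C:4, H:9, N:1.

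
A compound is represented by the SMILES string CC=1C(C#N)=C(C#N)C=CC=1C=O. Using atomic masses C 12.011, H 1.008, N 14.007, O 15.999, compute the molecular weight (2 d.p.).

170.17 g/mol

First, the molecular formula is C10H6N2O (counting implicit H from valence).
  C: 10 × 12.011 = 120.110
  H: 6 × 1.008 = 6.048
  N: 2 × 14.007 = 28.014
  O: 1 × 15.999 = 15.999
Sum: 10×12.011 + 6×1.008 + 2×14.007 + 1×15.999 = 170.171 → 170.17 g/mol.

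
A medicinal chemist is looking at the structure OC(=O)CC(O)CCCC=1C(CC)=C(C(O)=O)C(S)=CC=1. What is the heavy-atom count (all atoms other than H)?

21

Every atom symbol written in the SMILES (organic subset) is one heavy atom; implicit H are not written.
Heavy atoms by element → C:15, O:5, S:1.
Total: 21.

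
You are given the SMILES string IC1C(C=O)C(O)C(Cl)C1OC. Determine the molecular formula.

Walk through each heavy atom and fill implicit hydrogens from standard valence (C 4, N 3, O 2, S 2, halogen 1):
  atom 1: I (halogen, monovalent) → 0 H
  atom 2: C, bond orders sum to 3 (valence 4) → 1 H
  atom 3: C, bond orders sum to 3 (valence 4) → 1 H
  atom 4: C, bond orders sum to 3 (valence 4) → 1 H
  atom 5: O, bond orders sum to 2 (valence 2) → 0 H
  atom 6: C, bond orders sum to 3 (valence 4) → 1 H
  atom 7: O, bond orders sum to 1 (valence 2) → 1 H
  atom 8: C, bond orders sum to 3 (valence 4) → 1 H
  atom 9: Cl (halogen, monovalent) → 0 H
  atom 10: C, bond orders sum to 3 (valence 4) → 1 H
  atom 11: O, bond orders sum to 2 (valence 2) → 0 H
  atom 12: C, bond orders sum to 1 (valence 4) → 3 H
Totals → C:7, H:10, Cl:1, I:1, O:3.

C7H10ClIO3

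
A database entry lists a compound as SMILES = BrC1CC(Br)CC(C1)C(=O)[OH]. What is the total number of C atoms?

Count every carbon token in the SMILES (each C, including those in ring-closure positions and inside branches).
Carbon count: 7.

7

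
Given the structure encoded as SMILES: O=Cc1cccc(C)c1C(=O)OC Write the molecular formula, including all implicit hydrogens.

C10H10O3

Walk through each heavy atom and fill implicit hydrogens from standard valence (C 4, N 3, O 2, S 2, halogen 1); for lowercase aromatic atoms, an aromatic c carries 1 H when it has two neighbours and 0 H with three, and aromatic n carries 0 H:
  atom 1: O, bond orders sum to 2 (valence 2) → 0 H
  atom 2: C, bond orders sum to 3 (valence 4) → 1 H
  atom 3: aromatic c, 3 neighbours → 0 H
  atom 4: aromatic c, 2 neighbours → 1 H
  atom 5: aromatic c, 2 neighbours → 1 H
  atom 6: aromatic c, 2 neighbours → 1 H
  atom 7: aromatic c, 3 neighbours → 0 H
  atom 8: C, bond orders sum to 1 (valence 4) → 3 H
  atom 9: aromatic c, 3 neighbours → 0 H
  atom 10: C, bond orders sum to 4 (valence 4) → 0 H
  atom 11: O, bond orders sum to 2 (valence 2) → 0 H
  atom 12: O, bond orders sum to 2 (valence 2) → 0 H
  atom 13: C, bond orders sum to 1 (valence 4) → 3 H
Totals → C:10, H:10, O:3.
In Hill order: C10H10O3.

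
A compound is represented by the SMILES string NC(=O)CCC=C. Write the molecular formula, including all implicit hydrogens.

Walk through each heavy atom and fill implicit hydrogens from standard valence (C 4, N 3, O 2, S 2, halogen 1):
  atom 1: N, bond orders sum to 1 (valence 3) → 2 H
  atom 2: C, bond orders sum to 4 (valence 4) → 0 H
  atom 3: O, bond orders sum to 2 (valence 2) → 0 H
  atom 4: C, bond orders sum to 2 (valence 4) → 2 H
  atom 5: C, bond orders sum to 2 (valence 4) → 2 H
  atom 6: C, bond orders sum to 3 (valence 4) → 1 H
  atom 7: C, bond orders sum to 2 (valence 4) → 2 H
Totals → C:5, H:9, N:1, O:1.

C5H9NO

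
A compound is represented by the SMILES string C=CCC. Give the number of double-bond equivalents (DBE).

1

Molecular formula: C4H8.
DoU = (2C + 2 + N − H − X) / 2, where X is the halogen count and O/S are ignored.
    = (2·4 + 2 + 0 − 8 − 0) / 2 = 2 / 2 = 1.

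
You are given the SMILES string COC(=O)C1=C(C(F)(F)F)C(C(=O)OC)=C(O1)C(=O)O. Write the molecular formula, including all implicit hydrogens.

Walk through each heavy atom and fill implicit hydrogens from standard valence (C 4, N 3, O 2, S 2, halogen 1):
  atom 1: C, bond orders sum to 1 (valence 4) → 3 H
  atom 2: O, bond orders sum to 2 (valence 2) → 0 H
  atom 3: C, bond orders sum to 4 (valence 4) → 0 H
  atom 4: O, bond orders sum to 2 (valence 2) → 0 H
  atom 5: C, bond orders sum to 4 (valence 4) → 0 H
  atom 6: C, bond orders sum to 4 (valence 4) → 0 H
  atom 7: C, bond orders sum to 4 (valence 4) → 0 H
  atom 8: F (halogen, monovalent) → 0 H
  atom 9: F (halogen, monovalent) → 0 H
  atom 10: F (halogen, monovalent) → 0 H
  atom 11: C, bond orders sum to 4 (valence 4) → 0 H
  atom 12: C, bond orders sum to 4 (valence 4) → 0 H
  atom 13: O, bond orders sum to 2 (valence 2) → 0 H
  atom 14: O, bond orders sum to 2 (valence 2) → 0 H
  atom 15: C, bond orders sum to 1 (valence 4) → 3 H
  atom 16: C, bond orders sum to 4 (valence 4) → 0 H
  atom 17: O, bond orders sum to 2 (valence 2) → 0 H
  atom 18: C, bond orders sum to 4 (valence 4) → 0 H
  atom 19: O, bond orders sum to 2 (valence 2) → 0 H
  atom 20: O, bond orders sum to 1 (valence 2) → 1 H
Totals → C:10, H:7, F:3, O:7.

C10H7F3O7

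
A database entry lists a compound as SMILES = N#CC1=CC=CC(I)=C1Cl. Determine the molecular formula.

Walk through each heavy atom and fill implicit hydrogens from standard valence (C 4, N 3, O 2, S 2, halogen 1):
  atom 1: N, bond orders sum to 3 (valence 3) → 0 H
  atom 2: C, bond orders sum to 4 (valence 4) → 0 H
  atom 3: C, bond orders sum to 4 (valence 4) → 0 H
  atom 4: C, bond orders sum to 3 (valence 4) → 1 H
  atom 5: C, bond orders sum to 3 (valence 4) → 1 H
  atom 6: C, bond orders sum to 3 (valence 4) → 1 H
  atom 7: C, bond orders sum to 4 (valence 4) → 0 H
  atom 8: I (halogen, monovalent) → 0 H
  atom 9: C, bond orders sum to 4 (valence 4) → 0 H
  atom 10: Cl (halogen, monovalent) → 0 H
Totals → C:7, H:3, Cl:1, I:1, N:1.

C7H3ClIN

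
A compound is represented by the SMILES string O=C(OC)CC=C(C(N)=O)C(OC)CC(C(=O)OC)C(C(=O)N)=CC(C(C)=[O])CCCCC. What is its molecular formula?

Walk through each heavy atom and fill implicit hydrogens from standard valence (C 4, N 3, O 2, S 2, halogen 1):
  atom 1: O, bond orders sum to 2 (valence 2) → 0 H
  atom 2: C, bond orders sum to 4 (valence 4) → 0 H
  atom 3: O, bond orders sum to 2 (valence 2) → 0 H
  atom 4: C, bond orders sum to 1 (valence 4) → 3 H
  atom 5: C, bond orders sum to 2 (valence 4) → 2 H
  atom 6: C, bond orders sum to 3 (valence 4) → 1 H
  atom 7: C, bond orders sum to 4 (valence 4) → 0 H
  atom 8: C, bond orders sum to 4 (valence 4) → 0 H
  atom 9: N, bond orders sum to 1 (valence 3) → 2 H
  atom 10: O, bond orders sum to 2 (valence 2) → 0 H
  atom 11: C, bond orders sum to 3 (valence 4) → 1 H
  atom 12: O, bond orders sum to 2 (valence 2) → 0 H
  atom 13: C, bond orders sum to 1 (valence 4) → 3 H
  atom 14: C, bond orders sum to 2 (valence 4) → 2 H
  atom 15: C, bond orders sum to 3 (valence 4) → 1 H
  atom 16: C, bond orders sum to 4 (valence 4) → 0 H
  atom 17: O, bond orders sum to 2 (valence 2) → 0 H
  atom 18: O, bond orders sum to 2 (valence 2) → 0 H
  atom 19: C, bond orders sum to 1 (valence 4) → 3 H
  atom 20: C, bond orders sum to 4 (valence 4) → 0 H
  atom 21: C, bond orders sum to 4 (valence 4) → 0 H
  atom 22: O, bond orders sum to 2 (valence 2) → 0 H
  atom 23: N, bond orders sum to 1 (valence 3) → 2 H
  atom 24: C, bond orders sum to 3 (valence 4) → 1 H
  atom 25: C, bond orders sum to 3 (valence 4) → 1 H
  atom 26: C, bond orders sum to 4 (valence 4) → 0 H
  atom 27: C, bond orders sum to 1 (valence 4) → 3 H
  atom 28: O with explicit H count 0
  atom 29: C, bond orders sum to 2 (valence 4) → 2 H
  atom 30: C, bond orders sum to 2 (valence 4) → 2 H
  atom 31: C, bond orders sum to 2 (valence 4) → 2 H
  atom 32: C, bond orders sum to 2 (valence 4) → 2 H
  atom 33: C, bond orders sum to 1 (valence 4) → 3 H
Totals → C:23, H:36, N:2, O:8.

C23H36N2O8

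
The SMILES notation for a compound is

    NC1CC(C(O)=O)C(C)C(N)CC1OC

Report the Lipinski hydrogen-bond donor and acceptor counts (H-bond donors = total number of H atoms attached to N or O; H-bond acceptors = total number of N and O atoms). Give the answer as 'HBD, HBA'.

Donors: find every N or O and count the H atoms it carries.
  atom 1 (N): bond orders sum to 1 → 2 H
  atom 6 (O): bond orders sum to 1 → 1 H
  atom 7 (O): bond orders sum to 2 → 0 H
  atom 11 (N): bond orders sum to 1 → 2 H
  atom 14 (O): bond orders sum to 2 → 0 H
Lipinski HBD = 5.
Acceptors: N atoms = 2, O atoms = 3 → HBA = 5.

5, 5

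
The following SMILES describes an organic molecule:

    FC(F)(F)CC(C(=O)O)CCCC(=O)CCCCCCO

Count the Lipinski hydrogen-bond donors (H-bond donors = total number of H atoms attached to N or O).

Donors: find every N or O and count the H atoms it carries.
  atom 8 (O): bond orders sum to 2 → 0 H
  atom 9 (O): bond orders sum to 1 → 1 H
  atom 14 (O): bond orders sum to 2 → 0 H
  atom 21 (O): bond orders sum to 1 → 1 H
Lipinski HBD = 2.

2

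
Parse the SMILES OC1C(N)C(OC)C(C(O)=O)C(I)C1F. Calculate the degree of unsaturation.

Degree of unsaturation = (number of rings) + (number of π bonds).
Ring closures in the SMILES: 1.
π bonds: 1 double bond (each 1 DoU) → 1 DoU from unsaturation.
Total DoU = 1 + 1 = 2.

2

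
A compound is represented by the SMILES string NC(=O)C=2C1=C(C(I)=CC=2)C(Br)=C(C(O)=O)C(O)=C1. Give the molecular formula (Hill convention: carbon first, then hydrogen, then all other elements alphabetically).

C12H7BrINO4

Walk through each heavy atom and fill implicit hydrogens from standard valence (C 4, N 3, O 2, S 2, halogen 1):
  atom 1: N, bond orders sum to 1 (valence 3) → 2 H
  atom 2: C, bond orders sum to 4 (valence 4) → 0 H
  atom 3: O, bond orders sum to 2 (valence 2) → 0 H
  atom 4: C, bond orders sum to 4 (valence 4) → 0 H
  atom 5: C, bond orders sum to 4 (valence 4) → 0 H
  atom 6: C, bond orders sum to 4 (valence 4) → 0 H
  atom 7: C, bond orders sum to 4 (valence 4) → 0 H
  atom 8: I (halogen, monovalent) → 0 H
  atom 9: C, bond orders sum to 3 (valence 4) → 1 H
  atom 10: C, bond orders sum to 3 (valence 4) → 1 H
  atom 11: C, bond orders sum to 4 (valence 4) → 0 H
  atom 12: Br (halogen, monovalent) → 0 H
  atom 13: C, bond orders sum to 4 (valence 4) → 0 H
  atom 14: C, bond orders sum to 4 (valence 4) → 0 H
  atom 15: O, bond orders sum to 1 (valence 2) → 1 H
  atom 16: O, bond orders sum to 2 (valence 2) → 0 H
  atom 17: C, bond orders sum to 4 (valence 4) → 0 H
  atom 18: O, bond orders sum to 1 (valence 2) → 1 H
  atom 19: C, bond orders sum to 3 (valence 4) → 1 H
Totals → C:12, H:7, Br:1, I:1, N:1, O:4.
In Hill order: C12H7BrINO4.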